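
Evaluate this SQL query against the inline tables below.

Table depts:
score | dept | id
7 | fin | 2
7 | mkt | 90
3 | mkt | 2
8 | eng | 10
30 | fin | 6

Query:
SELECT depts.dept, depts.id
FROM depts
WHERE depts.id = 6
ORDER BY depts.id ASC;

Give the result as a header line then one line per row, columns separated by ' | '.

After WHERE (1 rows):
depts.score | depts.dept | depts.id
30 | fin | 6
After SELECT (1 rows):
depts.dept | depts.id
fin | 6
After ORDER BY (1 rows):
depts.dept | depts.id
fin | 6

== RESULT ==
depts.dept | depts.id
fin | 6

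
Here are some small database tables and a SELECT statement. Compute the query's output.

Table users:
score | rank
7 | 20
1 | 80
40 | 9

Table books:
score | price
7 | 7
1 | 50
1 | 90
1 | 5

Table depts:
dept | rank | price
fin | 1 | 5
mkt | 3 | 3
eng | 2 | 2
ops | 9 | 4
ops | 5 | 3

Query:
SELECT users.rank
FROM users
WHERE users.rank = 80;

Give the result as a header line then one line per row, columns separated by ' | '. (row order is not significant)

== RESULT ==
users.rank
80

Derivation:
After WHERE (1 rows):
users.score | users.rank
1 | 80
After SELECT (1 rows):
users.rank
80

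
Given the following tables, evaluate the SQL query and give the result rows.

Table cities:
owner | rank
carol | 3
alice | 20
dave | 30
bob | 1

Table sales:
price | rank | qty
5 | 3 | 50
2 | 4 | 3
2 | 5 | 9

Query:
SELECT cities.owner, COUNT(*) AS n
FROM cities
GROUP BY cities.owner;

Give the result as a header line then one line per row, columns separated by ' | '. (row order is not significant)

== RESULT ==
cities.owner | n
carol | 1
alice | 1
dave | 1
bob | 1

Derivation:
After GROUP BY (4 rows):
cities.owner | n
carol | 1
alice | 1
dave | 1
bob | 1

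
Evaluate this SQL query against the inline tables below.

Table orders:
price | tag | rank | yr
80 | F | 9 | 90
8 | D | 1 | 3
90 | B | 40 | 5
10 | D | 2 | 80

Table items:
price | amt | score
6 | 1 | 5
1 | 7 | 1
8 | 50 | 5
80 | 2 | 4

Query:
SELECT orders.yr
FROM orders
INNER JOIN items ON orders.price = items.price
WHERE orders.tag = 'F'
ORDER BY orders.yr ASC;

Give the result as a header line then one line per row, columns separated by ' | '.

After JOIN items (2 rows):
orders.price | orders.tag | orders.rank | orders.yr | items.price | items.amt | items.score
80 | F | 9 | 90 | 80 | 2 | 4
8 | D | 1 | 3 | 8 | 50 | 5
After WHERE (1 rows):
orders.price | orders.tag | orders.rank | orders.yr | items.price | items.amt | items.score
80 | F | 9 | 90 | 80 | 2 | 4
After SELECT (1 rows):
orders.yr
90
After ORDER BY (1 rows):
orders.yr
90

== RESULT ==
orders.yr
90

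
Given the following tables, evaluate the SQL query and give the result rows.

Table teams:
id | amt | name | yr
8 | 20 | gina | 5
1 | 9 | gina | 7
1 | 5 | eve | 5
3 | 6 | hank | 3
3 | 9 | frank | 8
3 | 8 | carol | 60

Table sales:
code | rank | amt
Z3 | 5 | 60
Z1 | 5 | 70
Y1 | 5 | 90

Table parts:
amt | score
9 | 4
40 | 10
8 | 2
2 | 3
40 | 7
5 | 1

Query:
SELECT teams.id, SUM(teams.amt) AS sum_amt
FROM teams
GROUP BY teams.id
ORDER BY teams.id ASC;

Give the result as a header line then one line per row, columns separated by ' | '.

After GROUP BY (3 rows):
teams.id | sum_amt
8 | 20
1 | 14
3 | 23
After ORDER BY (3 rows):
teams.id | sum_amt
1 | 14
3 | 23
8 | 20

== RESULT ==
teams.id | sum_amt
1 | 14
3 | 23
8 | 20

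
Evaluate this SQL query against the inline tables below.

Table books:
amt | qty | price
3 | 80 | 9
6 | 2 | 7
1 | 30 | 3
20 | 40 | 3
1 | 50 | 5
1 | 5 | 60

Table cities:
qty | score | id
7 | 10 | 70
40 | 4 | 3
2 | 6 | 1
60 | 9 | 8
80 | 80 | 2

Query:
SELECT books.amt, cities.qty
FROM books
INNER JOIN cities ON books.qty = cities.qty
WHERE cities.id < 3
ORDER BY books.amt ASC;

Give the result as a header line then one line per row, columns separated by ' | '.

After JOIN cities (3 rows):
books.amt | books.qty | books.price | cities.qty | cities.score | cities.id
3 | 80 | 9 | 80 | 80 | 2
6 | 2 | 7 | 2 | 6 | 1
20 | 40 | 3 | 40 | 4 | 3
After WHERE (2 rows):
books.amt | books.qty | books.price | cities.qty | cities.score | cities.id
3 | 80 | 9 | 80 | 80 | 2
6 | 2 | 7 | 2 | 6 | 1
After SELECT (2 rows):
books.amt | cities.qty
3 | 80
6 | 2
After ORDER BY (2 rows):
books.amt | cities.qty
3 | 80
6 | 2

== RESULT ==
books.amt | cities.qty
3 | 80
6 | 2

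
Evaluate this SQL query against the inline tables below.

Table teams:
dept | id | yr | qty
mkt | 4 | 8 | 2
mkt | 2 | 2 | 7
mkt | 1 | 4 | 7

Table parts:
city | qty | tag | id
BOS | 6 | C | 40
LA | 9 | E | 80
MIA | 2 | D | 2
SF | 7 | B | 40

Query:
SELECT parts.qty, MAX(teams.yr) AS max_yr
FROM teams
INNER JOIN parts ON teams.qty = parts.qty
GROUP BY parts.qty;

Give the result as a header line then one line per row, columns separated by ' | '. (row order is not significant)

== RESULT ==
parts.qty | max_yr
2 | 8
7 | 4

Derivation:
After JOIN parts (3 rows):
teams.dept | teams.id | teams.yr | teams.qty | parts.city | parts.qty | parts.tag | parts.id
mkt | 4 | 8 | 2 | MIA | 2 | D | 2
mkt | 2 | 2 | 7 | SF | 7 | B | 40
mkt | 1 | 4 | 7 | SF | 7 | B | 40
After GROUP BY (2 rows):
parts.qty | max_yr
2 | 8
7 | 4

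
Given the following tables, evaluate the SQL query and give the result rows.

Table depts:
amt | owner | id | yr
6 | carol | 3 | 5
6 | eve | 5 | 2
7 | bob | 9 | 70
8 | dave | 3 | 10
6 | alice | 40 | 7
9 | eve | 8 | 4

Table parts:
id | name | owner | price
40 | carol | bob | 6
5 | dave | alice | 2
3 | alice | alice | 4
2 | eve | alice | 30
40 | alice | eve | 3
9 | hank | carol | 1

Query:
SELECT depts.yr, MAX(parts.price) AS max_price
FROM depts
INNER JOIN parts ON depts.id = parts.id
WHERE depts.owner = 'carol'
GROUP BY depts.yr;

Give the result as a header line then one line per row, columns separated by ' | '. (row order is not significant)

== RESULT ==
depts.yr | max_price
5 | 4

Derivation:
After JOIN parts (6 rows):
depts.amt | depts.owner | depts.id | depts.yr | parts.id | parts.name | parts.owner | parts.price
6 | carol | 3 | 5 | 3 | alice | alice | 4
6 | eve | 5 | 2 | 5 | dave | alice | 2
7 | bob | 9 | 70 | 9 | hank | carol | 1
8 | dave | 3 | 10 | 3 | alice | alice | 4
6 | alice | 40 | 7 | 40 | carol | bob | 6
6 | alice | 40 | 7 | 40 | alice | eve | 3
After WHERE (1 rows):
depts.amt | depts.owner | depts.id | depts.yr | parts.id | parts.name | parts.owner | parts.price
6 | carol | 3 | 5 | 3 | alice | alice | 4
After GROUP BY (1 rows):
depts.yr | max_price
5 | 4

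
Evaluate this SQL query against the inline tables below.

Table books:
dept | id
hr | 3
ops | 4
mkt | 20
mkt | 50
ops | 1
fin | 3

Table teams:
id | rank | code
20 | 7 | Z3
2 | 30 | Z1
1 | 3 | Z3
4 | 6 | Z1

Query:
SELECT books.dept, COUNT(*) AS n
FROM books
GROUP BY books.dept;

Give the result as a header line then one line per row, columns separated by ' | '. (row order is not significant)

After GROUP BY (4 rows):
books.dept | n
hr | 1
ops | 2
mkt | 2
fin | 1

== RESULT ==
books.dept | n
hr | 1
ops | 2
mkt | 2
fin | 1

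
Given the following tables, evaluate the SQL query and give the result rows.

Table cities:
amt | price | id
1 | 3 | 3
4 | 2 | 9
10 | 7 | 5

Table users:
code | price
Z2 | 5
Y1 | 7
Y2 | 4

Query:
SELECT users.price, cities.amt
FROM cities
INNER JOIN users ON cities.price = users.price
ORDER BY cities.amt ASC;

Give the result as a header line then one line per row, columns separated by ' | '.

== RESULT ==
users.price | cities.amt
7 | 10

Derivation:
After JOIN users (1 rows):
cities.amt | cities.price | cities.id | users.code | users.price
10 | 7 | 5 | Y1 | 7
After SELECT (1 rows):
users.price | cities.amt
7 | 10
After ORDER BY (1 rows):
users.price | cities.amt
7 | 10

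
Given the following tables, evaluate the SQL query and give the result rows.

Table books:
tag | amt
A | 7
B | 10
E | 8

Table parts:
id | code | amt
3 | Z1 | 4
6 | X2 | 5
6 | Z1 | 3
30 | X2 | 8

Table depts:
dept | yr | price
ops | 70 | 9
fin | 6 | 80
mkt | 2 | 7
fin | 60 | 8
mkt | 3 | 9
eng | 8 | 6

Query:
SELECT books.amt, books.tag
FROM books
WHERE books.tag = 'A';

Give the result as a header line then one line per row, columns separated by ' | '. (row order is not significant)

== RESULT ==
books.amt | books.tag
7 | A

Derivation:
After WHERE (1 rows):
books.tag | books.amt
A | 7
After SELECT (1 rows):
books.amt | books.tag
7 | A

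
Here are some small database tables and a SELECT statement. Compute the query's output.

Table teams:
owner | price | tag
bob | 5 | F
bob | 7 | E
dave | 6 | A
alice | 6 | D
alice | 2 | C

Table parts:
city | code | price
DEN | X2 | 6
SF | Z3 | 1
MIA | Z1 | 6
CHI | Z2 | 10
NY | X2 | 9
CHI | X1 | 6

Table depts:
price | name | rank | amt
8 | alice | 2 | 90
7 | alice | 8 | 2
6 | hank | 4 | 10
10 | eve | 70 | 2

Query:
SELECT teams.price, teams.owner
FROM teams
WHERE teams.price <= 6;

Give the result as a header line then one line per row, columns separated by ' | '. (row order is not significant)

== RESULT ==
teams.price | teams.owner
5 | bob
6 | dave
6 | alice
2 | alice

Derivation:
After WHERE (4 rows):
teams.owner | teams.price | teams.tag
bob | 5 | F
dave | 6 | A
alice | 6 | D
alice | 2 | C
After SELECT (4 rows):
teams.price | teams.owner
5 | bob
6 | dave
6 | alice
2 | alice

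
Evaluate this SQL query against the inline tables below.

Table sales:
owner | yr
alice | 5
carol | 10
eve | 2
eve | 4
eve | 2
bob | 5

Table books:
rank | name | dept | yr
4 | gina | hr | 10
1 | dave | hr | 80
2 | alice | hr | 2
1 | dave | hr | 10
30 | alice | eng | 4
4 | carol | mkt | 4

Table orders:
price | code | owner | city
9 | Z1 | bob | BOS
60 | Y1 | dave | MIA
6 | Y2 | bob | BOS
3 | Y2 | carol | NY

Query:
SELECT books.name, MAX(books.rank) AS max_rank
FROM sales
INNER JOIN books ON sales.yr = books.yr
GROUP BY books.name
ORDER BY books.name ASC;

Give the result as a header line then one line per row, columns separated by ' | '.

After JOIN books (6 rows):
sales.owner | sales.yr | books.rank | books.name | books.dept | books.yr
carol | 10 | 4 | gina | hr | 10
carol | 10 | 1 | dave | hr | 10
eve | 2 | 2 | alice | hr | 2
eve | 4 | 30 | alice | eng | 4
eve | 4 | 4 | carol | mkt | 4
eve | 2 | 2 | alice | hr | 2
After GROUP BY (4 rows):
books.name | max_rank
gina | 4
dave | 1
alice | 30
carol | 4
After ORDER BY (4 rows):
books.name | max_rank
alice | 30
carol | 4
dave | 1
gina | 4

== RESULT ==
books.name | max_rank
alice | 30
carol | 4
dave | 1
gina | 4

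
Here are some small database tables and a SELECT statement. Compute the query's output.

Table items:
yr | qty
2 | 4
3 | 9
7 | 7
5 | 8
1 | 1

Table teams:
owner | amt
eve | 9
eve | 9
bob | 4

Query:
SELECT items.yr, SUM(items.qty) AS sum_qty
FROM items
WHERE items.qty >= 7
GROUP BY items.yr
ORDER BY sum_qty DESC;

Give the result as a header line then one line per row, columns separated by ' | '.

== RESULT ==
items.yr | sum_qty
3 | 9
5 | 8
7 | 7

Derivation:
After WHERE (3 rows):
items.yr | items.qty
3 | 9
7 | 7
5 | 8
After GROUP BY (3 rows):
items.yr | sum_qty
3 | 9
7 | 7
5 | 8
After ORDER BY (3 rows):
items.yr | sum_qty
3 | 9
5 | 8
7 | 7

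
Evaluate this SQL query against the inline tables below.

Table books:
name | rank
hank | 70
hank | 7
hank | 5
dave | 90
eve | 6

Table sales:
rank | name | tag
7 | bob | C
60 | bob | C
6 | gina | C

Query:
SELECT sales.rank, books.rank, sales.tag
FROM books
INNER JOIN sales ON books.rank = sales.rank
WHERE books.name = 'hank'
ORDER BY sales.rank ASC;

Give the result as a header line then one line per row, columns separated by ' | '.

== RESULT ==
sales.rank | books.rank | sales.tag
7 | 7 | C

Derivation:
After JOIN sales (2 rows):
books.name | books.rank | sales.rank | sales.name | sales.tag
hank | 7 | 7 | bob | C
eve | 6 | 6 | gina | C
After WHERE (1 rows):
books.name | books.rank | sales.rank | sales.name | sales.tag
hank | 7 | 7 | bob | C
After SELECT (1 rows):
sales.rank | books.rank | sales.tag
7 | 7 | C
After ORDER BY (1 rows):
sales.rank | books.rank | sales.tag
7 | 7 | C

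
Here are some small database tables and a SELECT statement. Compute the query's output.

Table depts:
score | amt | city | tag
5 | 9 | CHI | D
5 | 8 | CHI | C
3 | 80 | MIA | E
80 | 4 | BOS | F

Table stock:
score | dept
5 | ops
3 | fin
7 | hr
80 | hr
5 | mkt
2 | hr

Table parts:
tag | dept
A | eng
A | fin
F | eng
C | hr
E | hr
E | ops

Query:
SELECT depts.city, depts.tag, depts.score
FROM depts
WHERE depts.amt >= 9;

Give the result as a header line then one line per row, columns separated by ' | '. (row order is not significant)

== RESULT ==
depts.city | depts.tag | depts.score
CHI | D | 5
MIA | E | 3

Derivation:
After WHERE (2 rows):
depts.score | depts.amt | depts.city | depts.tag
5 | 9 | CHI | D
3 | 80 | MIA | E
After SELECT (2 rows):
depts.city | depts.tag | depts.score
CHI | D | 5
MIA | E | 3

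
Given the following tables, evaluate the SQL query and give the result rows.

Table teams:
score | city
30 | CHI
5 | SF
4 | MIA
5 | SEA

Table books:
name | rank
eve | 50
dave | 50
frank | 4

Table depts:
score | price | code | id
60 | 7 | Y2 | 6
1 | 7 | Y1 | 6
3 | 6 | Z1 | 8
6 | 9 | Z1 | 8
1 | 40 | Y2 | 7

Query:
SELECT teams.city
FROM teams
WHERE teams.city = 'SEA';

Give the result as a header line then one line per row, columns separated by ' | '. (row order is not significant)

== RESULT ==
teams.city
SEA

Derivation:
After WHERE (1 rows):
teams.score | teams.city
5 | SEA
After SELECT (1 rows):
teams.city
SEA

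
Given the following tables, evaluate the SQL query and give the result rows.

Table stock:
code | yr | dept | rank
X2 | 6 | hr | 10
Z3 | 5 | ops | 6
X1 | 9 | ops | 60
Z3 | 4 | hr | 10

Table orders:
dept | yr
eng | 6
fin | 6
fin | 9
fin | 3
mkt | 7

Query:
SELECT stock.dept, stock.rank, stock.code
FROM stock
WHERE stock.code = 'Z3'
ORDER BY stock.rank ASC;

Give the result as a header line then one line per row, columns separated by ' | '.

== RESULT ==
stock.dept | stock.rank | stock.code
ops | 6 | Z3
hr | 10 | Z3

Derivation:
After WHERE (2 rows):
stock.code | stock.yr | stock.dept | stock.rank
Z3 | 5 | ops | 6
Z3 | 4 | hr | 10
After SELECT (2 rows):
stock.dept | stock.rank | stock.code
ops | 6 | Z3
hr | 10 | Z3
After ORDER BY (2 rows):
stock.dept | stock.rank | stock.code
ops | 6 | Z3
hr | 10 | Z3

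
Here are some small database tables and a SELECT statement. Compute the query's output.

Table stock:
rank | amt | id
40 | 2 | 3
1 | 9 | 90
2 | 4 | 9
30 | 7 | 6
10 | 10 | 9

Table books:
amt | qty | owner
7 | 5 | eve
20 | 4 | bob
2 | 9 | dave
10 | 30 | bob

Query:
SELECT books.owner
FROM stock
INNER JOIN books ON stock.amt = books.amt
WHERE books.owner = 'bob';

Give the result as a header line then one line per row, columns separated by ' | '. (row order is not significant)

After JOIN books (3 rows):
stock.rank | stock.amt | stock.id | books.amt | books.qty | books.owner
40 | 2 | 3 | 2 | 9 | dave
30 | 7 | 6 | 7 | 5 | eve
10 | 10 | 9 | 10 | 30 | bob
After WHERE (1 rows):
stock.rank | stock.amt | stock.id | books.amt | books.qty | books.owner
10 | 10 | 9 | 10 | 30 | bob
After SELECT (1 rows):
books.owner
bob

== RESULT ==
books.owner
bob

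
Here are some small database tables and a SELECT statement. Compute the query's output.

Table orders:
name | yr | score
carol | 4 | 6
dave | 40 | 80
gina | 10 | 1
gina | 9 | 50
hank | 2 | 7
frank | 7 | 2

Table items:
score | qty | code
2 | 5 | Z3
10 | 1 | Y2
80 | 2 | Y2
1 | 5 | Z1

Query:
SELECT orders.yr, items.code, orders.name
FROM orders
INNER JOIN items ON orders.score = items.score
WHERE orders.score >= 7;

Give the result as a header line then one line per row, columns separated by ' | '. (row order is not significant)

== RESULT ==
orders.yr | items.code | orders.name
40 | Y2 | dave

Derivation:
After JOIN items (3 rows):
orders.name | orders.yr | orders.score | items.score | items.qty | items.code
dave | 40 | 80 | 80 | 2 | Y2
gina | 10 | 1 | 1 | 5 | Z1
frank | 7 | 2 | 2 | 5 | Z3
After WHERE (1 rows):
orders.name | orders.yr | orders.score | items.score | items.qty | items.code
dave | 40 | 80 | 80 | 2 | Y2
After SELECT (1 rows):
orders.yr | items.code | orders.name
40 | Y2 | dave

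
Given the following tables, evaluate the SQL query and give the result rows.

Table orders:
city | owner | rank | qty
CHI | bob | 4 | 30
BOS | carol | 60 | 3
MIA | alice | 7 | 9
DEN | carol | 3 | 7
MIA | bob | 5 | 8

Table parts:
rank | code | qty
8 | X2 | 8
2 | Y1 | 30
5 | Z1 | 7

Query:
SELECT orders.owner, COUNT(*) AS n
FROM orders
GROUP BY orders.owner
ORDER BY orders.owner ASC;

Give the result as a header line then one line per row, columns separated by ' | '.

After GROUP BY (3 rows):
orders.owner | n
bob | 2
carol | 2
alice | 1
After ORDER BY (3 rows):
orders.owner | n
alice | 1
bob | 2
carol | 2

== RESULT ==
orders.owner | n
alice | 1
bob | 2
carol | 2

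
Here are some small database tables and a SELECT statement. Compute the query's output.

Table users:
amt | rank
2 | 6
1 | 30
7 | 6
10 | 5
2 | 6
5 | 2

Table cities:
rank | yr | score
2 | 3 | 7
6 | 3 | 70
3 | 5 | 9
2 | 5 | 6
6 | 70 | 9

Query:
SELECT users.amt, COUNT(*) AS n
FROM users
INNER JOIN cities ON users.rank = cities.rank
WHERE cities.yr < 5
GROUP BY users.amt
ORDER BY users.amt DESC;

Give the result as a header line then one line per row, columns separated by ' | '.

== RESULT ==
users.amt | n
7 | 1
5 | 1
2 | 2

Derivation:
After JOIN cities (8 rows):
users.amt | users.rank | cities.rank | cities.yr | cities.score
2 | 6 | 6 | 3 | 70
2 | 6 | 6 | 70 | 9
7 | 6 | 6 | 3 | 70
7 | 6 | 6 | 70 | 9
2 | 6 | 6 | 3 | 70
2 | 6 | 6 | 70 | 9
5 | 2 | 2 | 3 | 7
5 | 2 | 2 | 5 | 6
After WHERE (4 rows):
users.amt | users.rank | cities.rank | cities.yr | cities.score
2 | 6 | 6 | 3 | 70
7 | 6 | 6 | 3 | 70
2 | 6 | 6 | 3 | 70
5 | 2 | 2 | 3 | 7
After GROUP BY (3 rows):
users.amt | n
2 | 2
7 | 1
5 | 1
After ORDER BY (3 rows):
users.amt | n
7 | 1
5 | 1
2 | 2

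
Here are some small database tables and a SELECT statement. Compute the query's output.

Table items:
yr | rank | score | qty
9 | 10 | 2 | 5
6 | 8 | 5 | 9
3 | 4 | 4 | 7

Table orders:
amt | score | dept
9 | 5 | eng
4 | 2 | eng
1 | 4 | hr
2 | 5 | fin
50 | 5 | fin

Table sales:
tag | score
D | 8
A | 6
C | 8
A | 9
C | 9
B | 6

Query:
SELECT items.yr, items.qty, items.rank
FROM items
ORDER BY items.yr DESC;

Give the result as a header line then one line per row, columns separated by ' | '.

== RESULT ==
items.yr | items.qty | items.rank
9 | 5 | 10
6 | 9 | 8
3 | 7 | 4

Derivation:
After SELECT (3 rows):
items.yr | items.qty | items.rank
9 | 5 | 10
6 | 9 | 8
3 | 7 | 4
After ORDER BY (3 rows):
items.yr | items.qty | items.rank
9 | 5 | 10
6 | 9 | 8
3 | 7 | 4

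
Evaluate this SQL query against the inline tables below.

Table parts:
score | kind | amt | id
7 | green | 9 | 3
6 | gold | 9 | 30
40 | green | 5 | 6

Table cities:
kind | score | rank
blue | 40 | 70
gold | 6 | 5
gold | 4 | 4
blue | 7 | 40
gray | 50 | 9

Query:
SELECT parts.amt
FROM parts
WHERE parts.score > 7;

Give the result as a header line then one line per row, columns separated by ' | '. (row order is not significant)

== RESULT ==
parts.amt
5

Derivation:
After WHERE (1 rows):
parts.score | parts.kind | parts.amt | parts.id
40 | green | 5 | 6
After SELECT (1 rows):
parts.amt
5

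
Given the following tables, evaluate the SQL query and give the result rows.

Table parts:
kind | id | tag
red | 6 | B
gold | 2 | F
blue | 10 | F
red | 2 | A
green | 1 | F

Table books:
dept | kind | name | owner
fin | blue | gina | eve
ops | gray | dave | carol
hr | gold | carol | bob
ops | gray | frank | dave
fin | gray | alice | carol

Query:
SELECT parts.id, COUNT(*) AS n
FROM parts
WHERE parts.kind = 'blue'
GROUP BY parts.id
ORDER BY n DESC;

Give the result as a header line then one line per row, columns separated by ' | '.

== RESULT ==
parts.id | n
10 | 1

Derivation:
After WHERE (1 rows):
parts.kind | parts.id | parts.tag
blue | 10 | F
After GROUP BY (1 rows):
parts.id | n
10 | 1
After ORDER BY (1 rows):
parts.id | n
10 | 1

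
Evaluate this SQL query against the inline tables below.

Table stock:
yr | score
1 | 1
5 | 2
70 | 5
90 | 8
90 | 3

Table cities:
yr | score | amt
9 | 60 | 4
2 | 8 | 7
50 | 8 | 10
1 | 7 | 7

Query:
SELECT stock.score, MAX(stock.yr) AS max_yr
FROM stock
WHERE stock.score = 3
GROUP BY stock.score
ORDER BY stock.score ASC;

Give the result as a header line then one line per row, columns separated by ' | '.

== RESULT ==
stock.score | max_yr
3 | 90

Derivation:
After WHERE (1 rows):
stock.yr | stock.score
90 | 3
After GROUP BY (1 rows):
stock.score | max_yr
3 | 90
After ORDER BY (1 rows):
stock.score | max_yr
3 | 90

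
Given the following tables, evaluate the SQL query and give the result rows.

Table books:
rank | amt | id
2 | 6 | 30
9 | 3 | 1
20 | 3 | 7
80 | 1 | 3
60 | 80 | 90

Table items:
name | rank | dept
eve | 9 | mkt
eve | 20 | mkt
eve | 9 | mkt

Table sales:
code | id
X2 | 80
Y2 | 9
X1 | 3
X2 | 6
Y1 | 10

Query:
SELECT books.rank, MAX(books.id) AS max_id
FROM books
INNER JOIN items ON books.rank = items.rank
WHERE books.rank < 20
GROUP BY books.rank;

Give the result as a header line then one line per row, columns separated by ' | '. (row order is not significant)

After JOIN items (3 rows):
books.rank | books.amt | books.id | items.name | items.rank | items.dept
9 | 3 | 1 | eve | 9 | mkt
9 | 3 | 1 | eve | 9 | mkt
20 | 3 | 7 | eve | 20 | mkt
After WHERE (2 rows):
books.rank | books.amt | books.id | items.name | items.rank | items.dept
9 | 3 | 1 | eve | 9 | mkt
9 | 3 | 1 | eve | 9 | mkt
After GROUP BY (1 rows):
books.rank | max_id
9 | 1

== RESULT ==
books.rank | max_id
9 | 1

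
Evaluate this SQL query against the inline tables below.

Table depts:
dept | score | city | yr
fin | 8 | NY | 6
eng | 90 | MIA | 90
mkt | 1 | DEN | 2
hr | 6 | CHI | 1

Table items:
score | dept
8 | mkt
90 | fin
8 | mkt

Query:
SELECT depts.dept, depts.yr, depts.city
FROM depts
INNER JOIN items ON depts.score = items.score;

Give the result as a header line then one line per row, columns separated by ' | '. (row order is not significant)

After JOIN items (3 rows):
depts.dept | depts.score | depts.city | depts.yr | items.score | items.dept
fin | 8 | NY | 6 | 8 | mkt
fin | 8 | NY | 6 | 8 | mkt
eng | 90 | MIA | 90 | 90 | fin
After SELECT (3 rows):
depts.dept | depts.yr | depts.city
fin | 6 | NY
fin | 6 | NY
eng | 90 | MIA

== RESULT ==
depts.dept | depts.yr | depts.city
fin | 6 | NY
fin | 6 | NY
eng | 90 | MIA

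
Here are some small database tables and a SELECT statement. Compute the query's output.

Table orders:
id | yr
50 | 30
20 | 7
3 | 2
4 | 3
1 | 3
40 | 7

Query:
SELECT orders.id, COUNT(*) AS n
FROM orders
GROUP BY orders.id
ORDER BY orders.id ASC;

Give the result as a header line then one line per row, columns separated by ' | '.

== RESULT ==
orders.id | n
1 | 1
3 | 1
4 | 1
20 | 1
40 | 1
50 | 1

Derivation:
After GROUP BY (6 rows):
orders.id | n
50 | 1
20 | 1
3 | 1
4 | 1
1 | 1
40 | 1
After ORDER BY (6 rows):
orders.id | n
1 | 1
3 | 1
4 | 1
20 | 1
40 | 1
50 | 1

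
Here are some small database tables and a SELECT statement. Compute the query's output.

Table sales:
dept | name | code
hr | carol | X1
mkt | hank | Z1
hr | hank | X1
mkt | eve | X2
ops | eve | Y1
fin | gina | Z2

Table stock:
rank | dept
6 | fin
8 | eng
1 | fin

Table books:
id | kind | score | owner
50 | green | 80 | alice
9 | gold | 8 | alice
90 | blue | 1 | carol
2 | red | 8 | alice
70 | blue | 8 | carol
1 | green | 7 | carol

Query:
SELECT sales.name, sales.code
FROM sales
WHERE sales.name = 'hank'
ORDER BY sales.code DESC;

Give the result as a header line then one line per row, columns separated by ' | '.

After WHERE (2 rows):
sales.dept | sales.name | sales.code
mkt | hank | Z1
hr | hank | X1
After SELECT (2 rows):
sales.name | sales.code
hank | Z1
hank | X1
After ORDER BY (2 rows):
sales.name | sales.code
hank | Z1
hank | X1

== RESULT ==
sales.name | sales.code
hank | Z1
hank | X1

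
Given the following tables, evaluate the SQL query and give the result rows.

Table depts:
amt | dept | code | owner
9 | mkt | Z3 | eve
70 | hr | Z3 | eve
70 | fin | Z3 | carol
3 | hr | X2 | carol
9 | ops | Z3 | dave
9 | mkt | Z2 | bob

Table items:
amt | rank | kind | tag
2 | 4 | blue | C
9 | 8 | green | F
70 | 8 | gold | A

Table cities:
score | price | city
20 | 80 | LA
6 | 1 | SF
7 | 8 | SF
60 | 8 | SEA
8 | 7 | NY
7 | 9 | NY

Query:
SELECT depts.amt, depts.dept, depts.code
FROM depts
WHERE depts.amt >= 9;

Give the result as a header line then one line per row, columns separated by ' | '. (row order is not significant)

After WHERE (5 rows):
depts.amt | depts.dept | depts.code | depts.owner
9 | mkt | Z3 | eve
70 | hr | Z3 | eve
70 | fin | Z3 | carol
9 | ops | Z3 | dave
9 | mkt | Z2 | bob
After SELECT (5 rows):
depts.amt | depts.dept | depts.code
9 | mkt | Z3
70 | hr | Z3
70 | fin | Z3
9 | ops | Z3
9 | mkt | Z2

== RESULT ==
depts.amt | depts.dept | depts.code
9 | mkt | Z3
70 | hr | Z3
70 | fin | Z3
9 | ops | Z3
9 | mkt | Z2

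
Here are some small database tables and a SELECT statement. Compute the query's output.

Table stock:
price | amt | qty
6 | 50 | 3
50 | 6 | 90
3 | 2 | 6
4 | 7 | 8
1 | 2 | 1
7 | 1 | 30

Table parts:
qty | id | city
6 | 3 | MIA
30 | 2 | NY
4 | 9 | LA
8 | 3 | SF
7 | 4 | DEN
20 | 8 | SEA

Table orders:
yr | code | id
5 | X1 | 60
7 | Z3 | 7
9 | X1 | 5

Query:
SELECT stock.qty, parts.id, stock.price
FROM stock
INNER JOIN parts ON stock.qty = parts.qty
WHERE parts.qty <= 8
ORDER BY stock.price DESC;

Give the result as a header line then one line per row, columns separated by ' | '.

After JOIN parts (3 rows):
stock.price | stock.amt | stock.qty | parts.qty | parts.id | parts.city
3 | 2 | 6 | 6 | 3 | MIA
4 | 7 | 8 | 8 | 3 | SF
7 | 1 | 30 | 30 | 2 | NY
After WHERE (2 rows):
stock.price | stock.amt | stock.qty | parts.qty | parts.id | parts.city
3 | 2 | 6 | 6 | 3 | MIA
4 | 7 | 8 | 8 | 3 | SF
After SELECT (2 rows):
stock.qty | parts.id | stock.price
6 | 3 | 3
8 | 3 | 4
After ORDER BY (2 rows):
stock.qty | parts.id | stock.price
8 | 3 | 4
6 | 3 | 3

== RESULT ==
stock.qty | parts.id | stock.price
8 | 3 | 4
6 | 3 | 3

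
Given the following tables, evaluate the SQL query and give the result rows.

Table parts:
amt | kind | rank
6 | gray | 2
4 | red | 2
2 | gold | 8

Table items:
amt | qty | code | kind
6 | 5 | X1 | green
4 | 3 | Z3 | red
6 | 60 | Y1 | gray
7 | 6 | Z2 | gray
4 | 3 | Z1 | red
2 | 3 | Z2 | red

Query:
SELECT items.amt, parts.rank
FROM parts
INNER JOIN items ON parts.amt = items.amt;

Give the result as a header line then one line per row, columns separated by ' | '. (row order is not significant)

After JOIN items (5 rows):
parts.amt | parts.kind | parts.rank | items.amt | items.qty | items.code | items.kind
6 | gray | 2 | 6 | 5 | X1 | green
6 | gray | 2 | 6 | 60 | Y1 | gray
4 | red | 2 | 4 | 3 | Z3 | red
4 | red | 2 | 4 | 3 | Z1 | red
2 | gold | 8 | 2 | 3 | Z2 | red
After SELECT (5 rows):
items.amt | parts.rank
6 | 2
6 | 2
4 | 2
4 | 2
2 | 8

== RESULT ==
items.amt | parts.rank
6 | 2
6 | 2
4 | 2
4 | 2
2 | 8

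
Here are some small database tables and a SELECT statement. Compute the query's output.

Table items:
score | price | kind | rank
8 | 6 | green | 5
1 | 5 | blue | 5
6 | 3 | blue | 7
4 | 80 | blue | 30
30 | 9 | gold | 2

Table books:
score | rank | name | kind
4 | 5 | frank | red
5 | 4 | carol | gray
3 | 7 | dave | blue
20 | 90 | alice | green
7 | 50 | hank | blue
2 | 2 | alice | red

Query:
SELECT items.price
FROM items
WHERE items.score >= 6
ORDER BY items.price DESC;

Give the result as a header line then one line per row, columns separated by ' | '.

After WHERE (3 rows):
items.score | items.price | items.kind | items.rank
8 | 6 | green | 5
6 | 3 | blue | 7
30 | 9 | gold | 2
After SELECT (3 rows):
items.price
6
3
9
After ORDER BY (3 rows):
items.price
9
6
3

== RESULT ==
items.price
9
6
3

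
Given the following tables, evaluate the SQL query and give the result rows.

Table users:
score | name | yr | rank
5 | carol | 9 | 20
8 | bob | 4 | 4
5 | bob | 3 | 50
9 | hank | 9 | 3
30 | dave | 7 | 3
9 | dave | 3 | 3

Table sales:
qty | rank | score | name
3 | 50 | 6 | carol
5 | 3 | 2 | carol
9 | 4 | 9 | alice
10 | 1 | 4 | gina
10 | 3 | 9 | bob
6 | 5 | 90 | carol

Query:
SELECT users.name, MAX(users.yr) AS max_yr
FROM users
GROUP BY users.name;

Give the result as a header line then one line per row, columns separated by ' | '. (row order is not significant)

== RESULT ==
users.name | max_yr
carol | 9
bob | 4
hank | 9
dave | 7

Derivation:
After GROUP BY (4 rows):
users.name | max_yr
carol | 9
bob | 4
hank | 9
dave | 7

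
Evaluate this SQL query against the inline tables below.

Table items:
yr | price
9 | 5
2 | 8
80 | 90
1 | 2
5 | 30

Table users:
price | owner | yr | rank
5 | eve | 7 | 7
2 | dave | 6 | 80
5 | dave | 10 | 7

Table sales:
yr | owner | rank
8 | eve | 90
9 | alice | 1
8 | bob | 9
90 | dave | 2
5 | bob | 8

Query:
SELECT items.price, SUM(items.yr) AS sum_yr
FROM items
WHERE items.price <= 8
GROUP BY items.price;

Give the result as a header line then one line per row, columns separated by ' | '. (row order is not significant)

After WHERE (3 rows):
items.yr | items.price
9 | 5
2 | 8
1 | 2
After GROUP BY (3 rows):
items.price | sum_yr
5 | 9
8 | 2
2 | 1

== RESULT ==
items.price | sum_yr
5 | 9
8 | 2
2 | 1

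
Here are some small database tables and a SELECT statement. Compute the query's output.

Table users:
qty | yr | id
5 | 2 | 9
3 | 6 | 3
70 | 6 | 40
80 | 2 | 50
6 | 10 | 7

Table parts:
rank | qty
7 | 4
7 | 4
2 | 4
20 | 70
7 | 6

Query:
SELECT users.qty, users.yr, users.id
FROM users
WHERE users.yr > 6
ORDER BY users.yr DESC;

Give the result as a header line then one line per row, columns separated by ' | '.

== RESULT ==
users.qty | users.yr | users.id
6 | 10 | 7

Derivation:
After WHERE (1 rows):
users.qty | users.yr | users.id
6 | 10 | 7
After SELECT (1 rows):
users.qty | users.yr | users.id
6 | 10 | 7
After ORDER BY (1 rows):
users.qty | users.yr | users.id
6 | 10 | 7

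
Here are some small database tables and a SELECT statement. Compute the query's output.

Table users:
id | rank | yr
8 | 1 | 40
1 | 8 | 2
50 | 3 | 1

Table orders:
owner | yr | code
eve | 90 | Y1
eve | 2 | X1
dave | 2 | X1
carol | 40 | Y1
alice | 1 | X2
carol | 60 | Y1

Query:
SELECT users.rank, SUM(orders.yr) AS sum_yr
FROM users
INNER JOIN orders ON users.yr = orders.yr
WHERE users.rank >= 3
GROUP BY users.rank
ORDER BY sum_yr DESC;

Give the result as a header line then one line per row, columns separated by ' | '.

== RESULT ==
users.rank | sum_yr
8 | 4
3 | 1

Derivation:
After JOIN orders (4 rows):
users.id | users.rank | users.yr | orders.owner | orders.yr | orders.code
8 | 1 | 40 | carol | 40 | Y1
1 | 8 | 2 | eve | 2 | X1
1 | 8 | 2 | dave | 2 | X1
50 | 3 | 1 | alice | 1 | X2
After WHERE (3 rows):
users.id | users.rank | users.yr | orders.owner | orders.yr | orders.code
1 | 8 | 2 | eve | 2 | X1
1 | 8 | 2 | dave | 2 | X1
50 | 3 | 1 | alice | 1 | X2
After GROUP BY (2 rows):
users.rank | sum_yr
8 | 4
3 | 1
After ORDER BY (2 rows):
users.rank | sum_yr
8 | 4
3 | 1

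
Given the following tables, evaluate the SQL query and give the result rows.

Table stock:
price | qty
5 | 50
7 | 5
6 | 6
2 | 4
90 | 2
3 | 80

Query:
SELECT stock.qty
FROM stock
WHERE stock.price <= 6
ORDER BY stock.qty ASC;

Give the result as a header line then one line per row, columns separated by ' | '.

After WHERE (4 rows):
stock.price | stock.qty
5 | 50
6 | 6
2 | 4
3 | 80
After SELECT (4 rows):
stock.qty
50
6
4
80
After ORDER BY (4 rows):
stock.qty
4
6
50
80

== RESULT ==
stock.qty
4
6
50
80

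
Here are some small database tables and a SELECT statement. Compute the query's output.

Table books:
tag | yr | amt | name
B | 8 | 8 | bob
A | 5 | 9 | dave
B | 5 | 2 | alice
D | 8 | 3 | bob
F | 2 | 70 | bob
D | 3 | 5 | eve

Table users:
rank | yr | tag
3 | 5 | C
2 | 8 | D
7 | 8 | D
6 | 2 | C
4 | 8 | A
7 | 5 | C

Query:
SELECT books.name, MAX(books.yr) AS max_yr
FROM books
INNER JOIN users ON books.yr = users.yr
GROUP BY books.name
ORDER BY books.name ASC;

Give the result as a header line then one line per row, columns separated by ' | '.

== RESULT ==
books.name | max_yr
alice | 5
bob | 8
dave | 5

Derivation:
After JOIN users (11 rows):
books.tag | books.yr | books.amt | books.name | users.rank | users.yr | users.tag
B | 8 | 8 | bob | 2 | 8 | D
B | 8 | 8 | bob | 7 | 8 | D
B | 8 | 8 | bob | 4 | 8 | A
A | 5 | 9 | dave | 3 | 5 | C
A | 5 | 9 | dave | 7 | 5 | C
B | 5 | 2 | alice | 3 | 5 | C
B | 5 | 2 | alice | 7 | 5 | C
D | 8 | 3 | bob | 2 | 8 | D
D | 8 | 3 | bob | 7 | 8 | D
D | 8 | 3 | bob | 4 | 8 | A
F | 2 | 70 | bob | 6 | 2 | C
After GROUP BY (3 rows):
books.name | max_yr
bob | 8
dave | 5
alice | 5
After ORDER BY (3 rows):
books.name | max_yr
alice | 5
bob | 8
dave | 5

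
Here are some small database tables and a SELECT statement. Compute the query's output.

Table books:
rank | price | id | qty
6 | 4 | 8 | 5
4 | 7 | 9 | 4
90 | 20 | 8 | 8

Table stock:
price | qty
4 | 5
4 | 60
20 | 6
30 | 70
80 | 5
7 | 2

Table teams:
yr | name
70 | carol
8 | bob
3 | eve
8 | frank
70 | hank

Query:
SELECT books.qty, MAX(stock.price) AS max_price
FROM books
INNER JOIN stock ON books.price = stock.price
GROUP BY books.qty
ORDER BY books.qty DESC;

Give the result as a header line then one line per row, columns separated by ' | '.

After JOIN stock (4 rows):
books.rank | books.price | books.id | books.qty | stock.price | stock.qty
6 | 4 | 8 | 5 | 4 | 5
6 | 4 | 8 | 5 | 4 | 60
4 | 7 | 9 | 4 | 7 | 2
90 | 20 | 8 | 8 | 20 | 6
After GROUP BY (3 rows):
books.qty | max_price
5 | 4
4 | 7
8 | 20
After ORDER BY (3 rows):
books.qty | max_price
8 | 20
5 | 4
4 | 7

== RESULT ==
books.qty | max_price
8 | 20
5 | 4
4 | 7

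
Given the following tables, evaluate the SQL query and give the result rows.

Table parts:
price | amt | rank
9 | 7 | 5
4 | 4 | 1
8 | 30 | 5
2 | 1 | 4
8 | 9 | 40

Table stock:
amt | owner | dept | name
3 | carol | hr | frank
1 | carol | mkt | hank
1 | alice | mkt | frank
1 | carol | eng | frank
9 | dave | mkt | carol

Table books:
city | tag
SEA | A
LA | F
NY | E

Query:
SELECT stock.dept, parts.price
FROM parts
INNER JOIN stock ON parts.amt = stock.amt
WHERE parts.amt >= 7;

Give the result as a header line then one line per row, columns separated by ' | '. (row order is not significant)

After JOIN stock (4 rows):
parts.price | parts.amt | parts.rank | stock.amt | stock.owner | stock.dept | stock.name
2 | 1 | 4 | 1 | carol | mkt | hank
2 | 1 | 4 | 1 | alice | mkt | frank
2 | 1 | 4 | 1 | carol | eng | frank
8 | 9 | 40 | 9 | dave | mkt | carol
After WHERE (1 rows):
parts.price | parts.amt | parts.rank | stock.amt | stock.owner | stock.dept | stock.name
8 | 9 | 40 | 9 | dave | mkt | carol
After SELECT (1 rows):
stock.dept | parts.price
mkt | 8

== RESULT ==
stock.dept | parts.price
mkt | 8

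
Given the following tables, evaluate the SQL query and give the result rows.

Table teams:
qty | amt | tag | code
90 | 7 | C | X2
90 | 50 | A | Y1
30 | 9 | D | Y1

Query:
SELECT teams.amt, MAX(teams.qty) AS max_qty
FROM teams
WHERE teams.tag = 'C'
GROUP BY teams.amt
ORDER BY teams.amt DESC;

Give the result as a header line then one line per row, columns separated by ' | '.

== RESULT ==
teams.amt | max_qty
7 | 90

Derivation:
After WHERE (1 rows):
teams.qty | teams.amt | teams.tag | teams.code
90 | 7 | C | X2
After GROUP BY (1 rows):
teams.amt | max_qty
7 | 90
After ORDER BY (1 rows):
teams.amt | max_qty
7 | 90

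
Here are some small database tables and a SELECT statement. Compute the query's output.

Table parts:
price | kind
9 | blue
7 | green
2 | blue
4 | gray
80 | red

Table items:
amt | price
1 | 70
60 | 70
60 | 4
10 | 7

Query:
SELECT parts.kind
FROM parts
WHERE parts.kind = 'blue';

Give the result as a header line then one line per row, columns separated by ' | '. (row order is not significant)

After WHERE (2 rows):
parts.price | parts.kind
9 | blue
2 | blue
After SELECT (2 rows):
parts.kind
blue
blue

== RESULT ==
parts.kind
blue
blue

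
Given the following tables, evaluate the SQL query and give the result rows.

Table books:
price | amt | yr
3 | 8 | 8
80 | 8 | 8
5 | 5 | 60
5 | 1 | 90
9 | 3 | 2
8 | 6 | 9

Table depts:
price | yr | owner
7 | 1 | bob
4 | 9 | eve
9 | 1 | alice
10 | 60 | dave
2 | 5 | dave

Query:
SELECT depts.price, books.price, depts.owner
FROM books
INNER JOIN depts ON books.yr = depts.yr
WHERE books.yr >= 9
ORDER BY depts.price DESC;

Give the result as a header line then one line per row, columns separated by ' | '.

== RESULT ==
depts.price | books.price | depts.owner
10 | 5 | dave
4 | 8 | eve

Derivation:
After JOIN depts (2 rows):
books.price | books.amt | books.yr | depts.price | depts.yr | depts.owner
5 | 5 | 60 | 10 | 60 | dave
8 | 6 | 9 | 4 | 9 | eve
After WHERE (2 rows):
books.price | books.amt | books.yr | depts.price | depts.yr | depts.owner
5 | 5 | 60 | 10 | 60 | dave
8 | 6 | 9 | 4 | 9 | eve
After SELECT (2 rows):
depts.price | books.price | depts.owner
10 | 5 | dave
4 | 8 | eve
After ORDER BY (2 rows):
depts.price | books.price | depts.owner
10 | 5 | dave
4 | 8 | eve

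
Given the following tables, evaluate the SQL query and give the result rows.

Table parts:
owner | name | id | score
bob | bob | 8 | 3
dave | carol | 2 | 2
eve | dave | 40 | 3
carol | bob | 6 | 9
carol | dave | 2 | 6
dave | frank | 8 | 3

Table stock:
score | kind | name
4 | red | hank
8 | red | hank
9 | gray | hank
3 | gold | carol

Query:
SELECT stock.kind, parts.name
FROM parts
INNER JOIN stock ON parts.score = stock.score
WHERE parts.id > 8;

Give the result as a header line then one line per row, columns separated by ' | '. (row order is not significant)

After JOIN stock (4 rows):
parts.owner | parts.name | parts.id | parts.score | stock.score | stock.kind | stock.name
bob | bob | 8 | 3 | 3 | gold | carol
eve | dave | 40 | 3 | 3 | gold | carol
carol | bob | 6 | 9 | 9 | gray | hank
dave | frank | 8 | 3 | 3 | gold | carol
After WHERE (1 rows):
parts.owner | parts.name | parts.id | parts.score | stock.score | stock.kind | stock.name
eve | dave | 40 | 3 | 3 | gold | carol
After SELECT (1 rows):
stock.kind | parts.name
gold | dave

== RESULT ==
stock.kind | parts.name
gold | dave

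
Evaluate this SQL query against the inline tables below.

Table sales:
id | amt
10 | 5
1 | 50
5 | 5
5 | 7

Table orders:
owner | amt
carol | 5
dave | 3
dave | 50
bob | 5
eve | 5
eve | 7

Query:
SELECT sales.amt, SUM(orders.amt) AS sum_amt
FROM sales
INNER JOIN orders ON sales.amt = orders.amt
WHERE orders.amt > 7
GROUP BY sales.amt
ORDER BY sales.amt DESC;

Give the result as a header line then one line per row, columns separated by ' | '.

== RESULT ==
sales.amt | sum_amt
50 | 50

Derivation:
After JOIN orders (8 rows):
sales.id | sales.amt | orders.owner | orders.amt
10 | 5 | carol | 5
10 | 5 | bob | 5
10 | 5 | eve | 5
1 | 50 | dave | 50
5 | 5 | carol | 5
5 | 5 | bob | 5
5 | 5 | eve | 5
5 | 7 | eve | 7
After WHERE (1 rows):
sales.id | sales.amt | orders.owner | orders.amt
1 | 50 | dave | 50
After GROUP BY (1 rows):
sales.amt | sum_amt
50 | 50
After ORDER BY (1 rows):
sales.amt | sum_amt
50 | 50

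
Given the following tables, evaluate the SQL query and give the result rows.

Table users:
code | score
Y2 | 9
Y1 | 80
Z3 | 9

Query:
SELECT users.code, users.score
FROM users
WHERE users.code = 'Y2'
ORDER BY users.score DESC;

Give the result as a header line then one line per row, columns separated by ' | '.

== RESULT ==
users.code | users.score
Y2 | 9

Derivation:
After WHERE (1 rows):
users.code | users.score
Y2 | 9
After SELECT (1 rows):
users.code | users.score
Y2 | 9
After ORDER BY (1 rows):
users.code | users.score
Y2 | 9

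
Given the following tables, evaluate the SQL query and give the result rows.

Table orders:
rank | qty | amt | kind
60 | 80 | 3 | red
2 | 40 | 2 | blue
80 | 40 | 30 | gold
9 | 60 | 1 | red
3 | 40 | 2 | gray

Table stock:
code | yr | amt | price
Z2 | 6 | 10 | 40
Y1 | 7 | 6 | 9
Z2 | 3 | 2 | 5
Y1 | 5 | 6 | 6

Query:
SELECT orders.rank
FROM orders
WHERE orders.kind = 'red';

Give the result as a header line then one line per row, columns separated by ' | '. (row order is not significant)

== RESULT ==
orders.rank
60
9

Derivation:
After WHERE (2 rows):
orders.rank | orders.qty | orders.amt | orders.kind
60 | 80 | 3 | red
9 | 60 | 1 | red
After SELECT (2 rows):
orders.rank
60
9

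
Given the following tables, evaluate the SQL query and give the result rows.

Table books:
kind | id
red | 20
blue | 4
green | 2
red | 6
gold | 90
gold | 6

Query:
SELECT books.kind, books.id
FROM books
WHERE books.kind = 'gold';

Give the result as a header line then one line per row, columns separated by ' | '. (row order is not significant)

After WHERE (2 rows):
books.kind | books.id
gold | 90
gold | 6
After SELECT (2 rows):
books.kind | books.id
gold | 90
gold | 6

== RESULT ==
books.kind | books.id
gold | 90
gold | 6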